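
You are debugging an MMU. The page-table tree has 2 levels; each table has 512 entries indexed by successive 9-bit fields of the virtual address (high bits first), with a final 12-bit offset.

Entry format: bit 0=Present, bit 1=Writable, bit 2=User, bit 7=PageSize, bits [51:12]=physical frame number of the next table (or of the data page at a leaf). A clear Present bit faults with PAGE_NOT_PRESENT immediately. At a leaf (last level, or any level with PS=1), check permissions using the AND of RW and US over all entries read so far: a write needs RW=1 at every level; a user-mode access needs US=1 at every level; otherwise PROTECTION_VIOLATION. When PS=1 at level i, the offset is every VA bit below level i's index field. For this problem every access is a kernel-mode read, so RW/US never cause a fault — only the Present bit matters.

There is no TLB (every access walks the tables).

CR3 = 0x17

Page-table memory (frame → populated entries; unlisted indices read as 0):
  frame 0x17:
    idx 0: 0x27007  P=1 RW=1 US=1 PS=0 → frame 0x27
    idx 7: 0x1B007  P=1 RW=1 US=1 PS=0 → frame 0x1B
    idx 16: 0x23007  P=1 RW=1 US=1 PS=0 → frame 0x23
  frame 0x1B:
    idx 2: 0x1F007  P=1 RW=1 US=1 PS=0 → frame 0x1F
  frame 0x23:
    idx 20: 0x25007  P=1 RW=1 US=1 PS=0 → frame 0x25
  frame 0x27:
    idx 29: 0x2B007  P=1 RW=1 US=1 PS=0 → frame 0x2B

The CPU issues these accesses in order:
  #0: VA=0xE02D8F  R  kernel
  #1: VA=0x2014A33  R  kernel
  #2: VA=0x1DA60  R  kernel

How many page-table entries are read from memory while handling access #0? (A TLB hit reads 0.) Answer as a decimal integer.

Trace:
#0 VA=0xE02D8F (r,kernel):
  L0 @0x17[7] → 0x1B007  P=1,RW=1,US=1,PS=0
  L1 @0x1B[2] → 0x1F007  P=1,RW=1,US=1,PS=0
  ⇒ phys 0x1FD8F  [2 reads]
#1 VA=0x2014A33 (r,kernel):
  L0 @0x17[16] → 0x23007  P=1,RW=1,US=1,PS=0
  L1 @0x23[20] → 0x25007  P=1,RW=1,US=1,PS=0
  ⇒ phys 0x25A33  [2 reads]
#2 VA=0x1DA60 (r,kernel):
  L0 @0x17[0] → 0x27007  P=1,RW=1,US=1,PS=0
  L1 @0x27[29] → 0x2B007  P=1,RW=1,US=1,PS=0
  ⇒ phys 0x2BA60  [2 reads]

Entries read for #0: 2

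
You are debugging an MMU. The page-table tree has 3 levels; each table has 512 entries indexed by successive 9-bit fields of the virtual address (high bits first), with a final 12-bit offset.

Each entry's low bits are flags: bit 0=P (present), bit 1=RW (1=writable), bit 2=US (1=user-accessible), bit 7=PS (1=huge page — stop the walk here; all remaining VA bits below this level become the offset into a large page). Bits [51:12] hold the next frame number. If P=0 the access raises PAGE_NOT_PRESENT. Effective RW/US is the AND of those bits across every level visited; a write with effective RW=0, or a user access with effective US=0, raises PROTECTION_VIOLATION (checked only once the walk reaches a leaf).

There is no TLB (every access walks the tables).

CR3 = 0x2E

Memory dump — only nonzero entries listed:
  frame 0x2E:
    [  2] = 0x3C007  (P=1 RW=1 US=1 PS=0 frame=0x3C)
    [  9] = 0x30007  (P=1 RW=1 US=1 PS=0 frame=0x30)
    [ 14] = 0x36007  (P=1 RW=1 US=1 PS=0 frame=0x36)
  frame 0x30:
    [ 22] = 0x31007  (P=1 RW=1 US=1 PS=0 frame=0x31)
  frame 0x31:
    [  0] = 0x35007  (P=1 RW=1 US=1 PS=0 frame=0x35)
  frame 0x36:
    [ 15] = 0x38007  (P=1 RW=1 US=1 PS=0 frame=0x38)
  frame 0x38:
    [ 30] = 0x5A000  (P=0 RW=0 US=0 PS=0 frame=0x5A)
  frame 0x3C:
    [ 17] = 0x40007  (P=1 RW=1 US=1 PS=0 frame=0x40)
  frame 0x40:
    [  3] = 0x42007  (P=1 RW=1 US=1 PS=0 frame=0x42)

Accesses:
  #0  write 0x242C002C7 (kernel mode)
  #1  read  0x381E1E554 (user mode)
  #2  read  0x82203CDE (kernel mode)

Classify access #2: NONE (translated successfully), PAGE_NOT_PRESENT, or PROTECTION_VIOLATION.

Per-access translation:
#0 VA=0x242C002C7 (w,kernel):
  lvl0: tbl 0x2E, slot 9 ⇒ 0x30007 (P1/RW1/US1/PS0)
  lvl1: tbl 0x30, slot 22 ⇒ 0x31007 (P1/RW1/US1/PS0)
  lvl2: tbl 0x31, slot 0 ⇒ 0x35007 (P1/RW1/US1/PS0)
  ✓ 0x352C7  — 3 lookups
#1 VA=0x381E1E554 (r,user):
  lvl0: tbl 0x2E, slot 14 ⇒ 0x36007 (P1/RW1/US1/PS0)
  lvl1: tbl 0x36, slot 15 ⇒ 0x38007 (P1/RW1/US1/PS0)
  lvl2: tbl 0x38, slot 30 ⇒ 0x5A000 (P0/RW0/US0/PS0)
  → PAGE_NOT_PRESENT  (3 entries read)
#2 VA=0x82203CDE (r,kernel):
  lvl0: tbl 0x2E, slot 2 ⇒ 0x3C007 (P1/RW1/US1/PS0)
  lvl1: tbl 0x3C, slot 17 ⇒ 0x40007 (P1/RW1/US1/PS0)
  lvl2: tbl 0x40, slot 3 ⇒ 0x42007 (P1/RW1/US1/PS0)
  ✓ 0x42CDE  — 3 lookups

Access #2 fault: NONE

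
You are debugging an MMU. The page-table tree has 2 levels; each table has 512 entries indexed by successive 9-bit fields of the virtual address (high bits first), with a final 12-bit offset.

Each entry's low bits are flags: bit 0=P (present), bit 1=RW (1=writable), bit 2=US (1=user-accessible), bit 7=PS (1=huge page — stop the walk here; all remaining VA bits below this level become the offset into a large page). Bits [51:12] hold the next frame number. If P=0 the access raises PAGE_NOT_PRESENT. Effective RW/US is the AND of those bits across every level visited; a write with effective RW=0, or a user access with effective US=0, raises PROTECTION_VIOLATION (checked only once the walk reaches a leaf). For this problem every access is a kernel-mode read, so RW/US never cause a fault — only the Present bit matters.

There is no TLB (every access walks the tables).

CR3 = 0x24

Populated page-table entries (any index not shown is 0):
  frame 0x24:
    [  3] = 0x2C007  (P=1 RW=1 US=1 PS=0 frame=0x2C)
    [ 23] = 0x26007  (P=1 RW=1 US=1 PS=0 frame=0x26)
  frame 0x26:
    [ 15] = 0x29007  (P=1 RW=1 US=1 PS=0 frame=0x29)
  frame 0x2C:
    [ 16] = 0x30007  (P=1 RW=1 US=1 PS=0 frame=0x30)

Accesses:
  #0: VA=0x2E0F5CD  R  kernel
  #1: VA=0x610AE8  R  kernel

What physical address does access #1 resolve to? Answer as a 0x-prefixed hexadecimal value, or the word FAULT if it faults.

Trace:
#0 VA=0x2E0F5CD (r,kernel):
  [0] read 0x24 idx=23: raw=0x26007 flags P=1 W=1 U=1 S=0
  [1] read 0x26 idx=15: raw=0x29007 flags P=1 W=1 U=1 S=0
  ⇒ phys 0x295CD  [2 reads]
#1 VA=0x610AE8 (r,kernel):
  [0] read 0x24 idx=3: raw=0x2C007 flags P=1 W=1 U=1 S=0
  [1] read 0x2C idx=16: raw=0x30007 flags P=1 W=1 U=1 S=0
  ⇒ phys 0x30AE8  [2 reads]

Access #1 PA: 0x30AE8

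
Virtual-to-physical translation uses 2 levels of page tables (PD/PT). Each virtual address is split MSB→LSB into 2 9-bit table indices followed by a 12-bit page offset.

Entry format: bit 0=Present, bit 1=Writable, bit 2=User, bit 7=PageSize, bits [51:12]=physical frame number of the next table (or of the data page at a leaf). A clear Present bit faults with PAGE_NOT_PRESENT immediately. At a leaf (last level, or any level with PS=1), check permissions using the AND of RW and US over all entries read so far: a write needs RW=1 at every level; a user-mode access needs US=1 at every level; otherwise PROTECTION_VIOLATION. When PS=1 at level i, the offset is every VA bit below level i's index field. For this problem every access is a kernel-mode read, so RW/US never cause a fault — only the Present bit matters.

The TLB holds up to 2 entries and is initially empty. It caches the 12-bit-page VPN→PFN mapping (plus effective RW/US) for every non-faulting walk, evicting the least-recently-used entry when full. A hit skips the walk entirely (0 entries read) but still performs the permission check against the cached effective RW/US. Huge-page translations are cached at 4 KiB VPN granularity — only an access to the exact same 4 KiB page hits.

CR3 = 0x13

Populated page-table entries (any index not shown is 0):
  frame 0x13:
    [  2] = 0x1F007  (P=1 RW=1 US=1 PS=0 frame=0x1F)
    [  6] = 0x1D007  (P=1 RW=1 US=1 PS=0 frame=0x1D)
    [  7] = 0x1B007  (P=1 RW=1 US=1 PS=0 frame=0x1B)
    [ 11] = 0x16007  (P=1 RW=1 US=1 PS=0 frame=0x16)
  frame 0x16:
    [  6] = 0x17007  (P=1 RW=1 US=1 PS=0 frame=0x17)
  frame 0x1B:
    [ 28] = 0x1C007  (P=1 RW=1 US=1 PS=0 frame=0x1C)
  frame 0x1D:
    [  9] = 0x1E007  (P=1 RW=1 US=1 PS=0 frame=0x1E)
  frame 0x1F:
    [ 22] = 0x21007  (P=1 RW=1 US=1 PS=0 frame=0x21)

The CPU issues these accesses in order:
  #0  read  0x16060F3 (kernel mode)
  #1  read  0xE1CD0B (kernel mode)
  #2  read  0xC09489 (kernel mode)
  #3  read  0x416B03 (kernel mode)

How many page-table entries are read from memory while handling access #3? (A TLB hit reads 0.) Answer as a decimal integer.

Trace:
#0 VA=0x16060F3 (r,kernel):
  L0: frame=0x13 idx=11 entry=0x16007 [P=1 RW=1 US=1 PS=0]
  L1: frame=0x16 idx=6 entry=0x17007 [P=1 RW=1 US=1 PS=0]
  → PA=0x170F3  (2 entries read)
#1 VA=0xE1CD0B (r,kernel):
  L0: frame=0x13 idx=7 entry=0x1B007 [P=1 RW=1 US=1 PS=0]
  L1: frame=0x1B idx=28 entry=0x1C007 [P=1 RW=1 US=1 PS=0]
  → PA=0x1CD0B  (2 entries read)
#2 VA=0xC09489 (r,kernel):
  L0: frame=0x13 idx=6 entry=0x1D007 [P=1 RW=1 US=1 PS=0]
  L1: frame=0x1D idx=9 entry=0x1E007 [P=1 RW=1 US=1 PS=0]
  → PA=0x1E489  (2 entries read)
#3 VA=0x416B03 (r,kernel):
  L0: frame=0x13 idx=2 entry=0x1F007 [P=1 RW=1 US=1 PS=0]
  L1: frame=0x1F idx=22 entry=0x21007 [P=1 RW=1 US=1 PS=0]
  → PA=0x21B03  (2 entries read)

Entries read for #3: 2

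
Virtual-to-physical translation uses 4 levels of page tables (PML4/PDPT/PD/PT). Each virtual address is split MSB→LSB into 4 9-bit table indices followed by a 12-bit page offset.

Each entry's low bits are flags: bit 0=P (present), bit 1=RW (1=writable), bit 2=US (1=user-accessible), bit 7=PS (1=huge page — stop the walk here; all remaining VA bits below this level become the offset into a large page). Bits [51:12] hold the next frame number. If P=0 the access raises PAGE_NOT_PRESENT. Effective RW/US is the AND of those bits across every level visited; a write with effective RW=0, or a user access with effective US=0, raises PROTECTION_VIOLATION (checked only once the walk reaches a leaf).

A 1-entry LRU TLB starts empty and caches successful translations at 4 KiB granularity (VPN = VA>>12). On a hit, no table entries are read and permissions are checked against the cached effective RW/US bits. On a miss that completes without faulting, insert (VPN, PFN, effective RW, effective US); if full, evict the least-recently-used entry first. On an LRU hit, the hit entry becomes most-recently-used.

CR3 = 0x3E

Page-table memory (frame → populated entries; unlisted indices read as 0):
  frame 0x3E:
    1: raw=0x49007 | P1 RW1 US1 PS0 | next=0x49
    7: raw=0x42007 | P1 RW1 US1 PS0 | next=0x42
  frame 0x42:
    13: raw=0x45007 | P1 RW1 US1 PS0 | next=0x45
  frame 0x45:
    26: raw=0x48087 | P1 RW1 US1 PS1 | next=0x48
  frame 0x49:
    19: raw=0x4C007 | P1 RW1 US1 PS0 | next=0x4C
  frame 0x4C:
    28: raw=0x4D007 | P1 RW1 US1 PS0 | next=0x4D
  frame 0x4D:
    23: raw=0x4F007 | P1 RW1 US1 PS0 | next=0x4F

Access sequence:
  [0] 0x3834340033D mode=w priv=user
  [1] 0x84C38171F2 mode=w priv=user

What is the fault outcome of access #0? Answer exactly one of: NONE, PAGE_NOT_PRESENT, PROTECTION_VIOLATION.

Trace:
#0 VA=0x3834340033D (w,user):
  L0 @0x3E[7] → 0x42007  P=1,RW=1,US=1,PS=0
  L1 @0x42[13] → 0x45007  P=1,RW=1,US=1,PS=0
  L2 @0x45[26] → 0x48087  P=1,RW=1,US=1,PS=1
  → PA=0x4833D (huge @L2)  (3 entries read)
#1 VA=0x84C38171F2 (w,user):
  L0 @0x3E[1] → 0x49007  P=1,RW=1,US=1,PS=0
  L1 @0x49[19] → 0x4C007  P=1,RW=1,US=1,PS=0
  L2 @0x4C[28] → 0x4D007  P=1,RW=1,US=1,PS=0
  L3 @0x4D[23] → 0x4F007  P=1,RW=1,US=1,PS=0
  → PA=0x4F1F2  (4 entries read)

Access #0 fault: NONE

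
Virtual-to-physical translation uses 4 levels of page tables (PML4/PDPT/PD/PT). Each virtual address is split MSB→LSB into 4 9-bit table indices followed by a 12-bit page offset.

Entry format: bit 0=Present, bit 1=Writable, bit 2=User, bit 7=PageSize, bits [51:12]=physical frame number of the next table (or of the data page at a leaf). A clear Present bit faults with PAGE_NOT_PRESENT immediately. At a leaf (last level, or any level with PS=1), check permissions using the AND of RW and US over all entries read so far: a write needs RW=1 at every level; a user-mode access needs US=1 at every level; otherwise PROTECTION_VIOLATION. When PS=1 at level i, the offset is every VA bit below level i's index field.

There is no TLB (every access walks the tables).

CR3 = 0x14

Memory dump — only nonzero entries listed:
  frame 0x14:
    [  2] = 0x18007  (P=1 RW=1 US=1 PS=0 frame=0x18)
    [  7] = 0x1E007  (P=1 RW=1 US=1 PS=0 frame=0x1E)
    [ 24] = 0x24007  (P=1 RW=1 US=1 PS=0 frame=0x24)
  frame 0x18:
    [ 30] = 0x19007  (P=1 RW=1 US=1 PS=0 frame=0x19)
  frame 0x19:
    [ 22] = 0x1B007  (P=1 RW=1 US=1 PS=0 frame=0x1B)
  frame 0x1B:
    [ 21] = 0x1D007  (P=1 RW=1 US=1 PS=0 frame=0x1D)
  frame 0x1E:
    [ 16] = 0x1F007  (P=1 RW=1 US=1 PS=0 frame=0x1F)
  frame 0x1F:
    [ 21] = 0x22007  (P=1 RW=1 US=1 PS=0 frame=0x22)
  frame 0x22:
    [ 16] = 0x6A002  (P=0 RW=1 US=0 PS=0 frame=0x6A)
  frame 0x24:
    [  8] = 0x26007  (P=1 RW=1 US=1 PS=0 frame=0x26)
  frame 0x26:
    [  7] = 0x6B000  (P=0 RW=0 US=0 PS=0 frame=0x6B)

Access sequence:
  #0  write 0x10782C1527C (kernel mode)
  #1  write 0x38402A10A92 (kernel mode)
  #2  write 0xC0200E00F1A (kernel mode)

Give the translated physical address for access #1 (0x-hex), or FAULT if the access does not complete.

Per-access translation:
#0 VA=0x10782C1527C (w,kernel):
  lvl0: tbl 0x14, slot 2 ⇒ 0x18007 (P1/RW1/US1/PS0)
  lvl1: tbl 0x18, slot 30 ⇒ 0x19007 (P1/RW1/US1/PS0)
  lvl2: tbl 0x19, slot 22 ⇒ 0x1B007 (P1/RW1/US1/PS0)
  lvl3: tbl 0x1B, slot 21 ⇒ 0x1D007 (P1/RW1/US1/PS0)
  → PA=0x1D27C  (4 entries read)
#1 VA=0x38402A10A92 (w,kernel):
  lvl0: tbl 0x14, slot 7 ⇒ 0x1E007 (P1/RW1/US1/PS0)
  lvl1: tbl 0x1E, slot 16 ⇒ 0x1F007 (P1/RW1/US1/PS0)
  lvl2: tbl 0x1F, slot 21 ⇒ 0x22007 (P1/RW1/US1/PS0)
  lvl3: tbl 0x22, slot 16 ⇒ 0x6A002 (P0/RW1/US0/PS0)
  ✗ PAGE_NOT_PRESENT  [4 reads]
#2 VA=0xC0200E00F1A (w,kernel):
  lvl0: tbl 0x14, slot 24 ⇒ 0x24007 (P1/RW1/US1/PS0)
  lvl1: tbl 0x24, slot 8 ⇒ 0x26007 (P1/RW1/US1/PS0)
  lvl2: tbl 0x26, slot 7 ⇒ 0x6B000 (P0/RW0/US0/PS0)
  ✗ PAGE_NOT_PRESENT  [3 reads]

Access #1 PA: FAULT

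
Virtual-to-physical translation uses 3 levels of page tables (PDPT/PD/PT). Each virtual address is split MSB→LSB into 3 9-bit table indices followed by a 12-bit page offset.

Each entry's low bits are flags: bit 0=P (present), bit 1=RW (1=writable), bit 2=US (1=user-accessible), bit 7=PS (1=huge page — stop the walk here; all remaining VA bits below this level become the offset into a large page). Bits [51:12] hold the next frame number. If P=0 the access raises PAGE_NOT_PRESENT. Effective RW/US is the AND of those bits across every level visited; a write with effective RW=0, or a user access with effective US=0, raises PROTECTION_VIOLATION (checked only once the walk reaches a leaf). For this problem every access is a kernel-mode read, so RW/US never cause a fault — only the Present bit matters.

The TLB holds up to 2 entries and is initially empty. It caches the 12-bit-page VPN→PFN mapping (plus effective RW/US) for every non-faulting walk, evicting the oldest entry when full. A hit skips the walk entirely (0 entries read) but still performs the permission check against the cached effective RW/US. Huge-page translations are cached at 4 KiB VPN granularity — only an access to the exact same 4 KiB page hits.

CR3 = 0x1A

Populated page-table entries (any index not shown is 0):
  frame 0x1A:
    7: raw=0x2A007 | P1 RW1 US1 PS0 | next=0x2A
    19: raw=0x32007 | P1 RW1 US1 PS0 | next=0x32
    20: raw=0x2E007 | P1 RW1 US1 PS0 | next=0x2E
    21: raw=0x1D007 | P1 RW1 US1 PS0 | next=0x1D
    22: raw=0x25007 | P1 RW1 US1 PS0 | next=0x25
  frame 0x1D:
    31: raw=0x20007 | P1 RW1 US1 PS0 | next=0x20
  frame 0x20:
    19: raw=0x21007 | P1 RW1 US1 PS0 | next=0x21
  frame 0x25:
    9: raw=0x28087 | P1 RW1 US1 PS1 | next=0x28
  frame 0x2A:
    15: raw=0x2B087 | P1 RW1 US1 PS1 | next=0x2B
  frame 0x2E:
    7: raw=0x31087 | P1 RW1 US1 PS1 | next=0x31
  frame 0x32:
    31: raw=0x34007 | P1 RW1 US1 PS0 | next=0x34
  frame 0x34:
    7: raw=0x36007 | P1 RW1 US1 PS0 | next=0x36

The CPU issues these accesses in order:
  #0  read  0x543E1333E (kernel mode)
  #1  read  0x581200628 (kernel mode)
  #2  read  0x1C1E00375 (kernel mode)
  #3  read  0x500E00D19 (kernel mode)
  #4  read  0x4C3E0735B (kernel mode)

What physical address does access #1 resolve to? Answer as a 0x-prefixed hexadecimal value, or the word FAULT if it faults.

Per-access translation:
#0 VA=0x543E1333E (r,kernel):
  lvl0: tbl 0x1A, slot 21 ⇒ 0x1D007 (P1/RW1/US1/PS0)
  lvl1: tbl 0x1D, slot 31 ⇒ 0x20007 (P1/RW1/US1/PS0)
  lvl2: tbl 0x20, slot 19 ⇒ 0x21007 (P1/RW1/US1/PS0)
  ✓ 0x2133E  — 3 lookups
#1 VA=0x581200628 (r,kernel):
  lvl0: tbl 0x1A, slot 22 ⇒ 0x25007 (P1/RW1/US1/PS0)
  lvl1: tbl 0x25, slot 9 ⇒ 0x28087 (P1/RW1/US1/PS1)
  ✓ 0x28628 (huge @L1)  — 2 lookups
#2 VA=0x1C1E00375 (r,kernel):
  lvl0: tbl 0x1A, slot 7 ⇒ 0x2A007 (P1/RW1/US1/PS0)
  lvl1: tbl 0x2A, slot 15 ⇒ 0x2B087 (P1/RW1/US1/PS1)
  ✓ 0x2B375 (huge @L1)  — 2 lookups
#3 VA=0x500E00D19 (r,kernel):
  lvl0: tbl 0x1A, slot 20 ⇒ 0x2E007 (P1/RW1/US1/PS0)
  lvl1: tbl 0x2E, slot 7 ⇒ 0x31087 (P1/RW1/US1/PS1)
  ✓ 0x31D19 (huge @L1)  — 2 lookups
#4 VA=0x4C3E0735B (r,kernel):
  lvl0: tbl 0x1A, slot 19 ⇒ 0x32007 (P1/RW1/US1/PS0)
  lvl1: tbl 0x32, slot 31 ⇒ 0x34007 (P1/RW1/US1/PS0)
  lvl2: tbl 0x34, slot 7 ⇒ 0x36007 (P1/RW1/US1/PS0)
  ✓ 0x3635B  — 3 lookups

Access #1 PA: 0x28628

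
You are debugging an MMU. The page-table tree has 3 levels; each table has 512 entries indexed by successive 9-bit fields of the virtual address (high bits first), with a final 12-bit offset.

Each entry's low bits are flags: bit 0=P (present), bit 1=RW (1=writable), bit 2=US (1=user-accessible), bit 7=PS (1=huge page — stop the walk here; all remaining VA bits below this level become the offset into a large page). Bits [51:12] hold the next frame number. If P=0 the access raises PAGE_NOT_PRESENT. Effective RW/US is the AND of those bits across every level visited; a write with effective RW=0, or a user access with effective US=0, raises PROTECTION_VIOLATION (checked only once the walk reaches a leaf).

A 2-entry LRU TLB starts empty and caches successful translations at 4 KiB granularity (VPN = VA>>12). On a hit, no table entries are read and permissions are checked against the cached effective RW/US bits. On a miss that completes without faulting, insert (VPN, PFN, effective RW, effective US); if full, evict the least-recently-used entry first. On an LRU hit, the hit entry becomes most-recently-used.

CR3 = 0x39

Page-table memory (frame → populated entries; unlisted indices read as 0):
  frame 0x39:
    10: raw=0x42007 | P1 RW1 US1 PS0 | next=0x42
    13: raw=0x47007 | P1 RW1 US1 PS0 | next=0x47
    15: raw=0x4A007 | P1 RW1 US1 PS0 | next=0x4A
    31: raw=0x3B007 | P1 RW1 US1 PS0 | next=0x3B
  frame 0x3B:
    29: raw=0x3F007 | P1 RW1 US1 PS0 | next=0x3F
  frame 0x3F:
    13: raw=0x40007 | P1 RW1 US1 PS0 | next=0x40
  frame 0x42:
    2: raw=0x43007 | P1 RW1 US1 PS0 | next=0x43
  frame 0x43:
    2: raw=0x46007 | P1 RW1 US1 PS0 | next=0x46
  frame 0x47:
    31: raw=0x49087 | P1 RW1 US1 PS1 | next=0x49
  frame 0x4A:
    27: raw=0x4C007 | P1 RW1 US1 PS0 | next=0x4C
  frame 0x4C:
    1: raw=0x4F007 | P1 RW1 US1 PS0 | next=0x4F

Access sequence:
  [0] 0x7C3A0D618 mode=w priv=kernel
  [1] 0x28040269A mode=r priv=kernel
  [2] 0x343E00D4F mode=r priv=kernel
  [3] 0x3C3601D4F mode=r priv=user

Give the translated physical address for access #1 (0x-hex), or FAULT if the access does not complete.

Per-access translation:
#0 VA=0x7C3A0D618 (w,kernel):
  [0] read 0x39 idx=31: raw=0x3B007 flags P=1 W=1 U=1 S=0
  [1] read 0x3B idx=29: raw=0x3F007 flags P=1 W=1 U=1 S=0
  [2] read 0x3F idx=13: raw=0x40007 flags P=1 W=1 U=1 S=0
  ⇒ phys 0x40618  [3 reads]
#1 VA=0x28040269A (r,kernel):
  [0] read 0x39 idx=10: raw=0x42007 flags P=1 W=1 U=1 S=0
  [1] read 0x42 idx=2: raw=0x43007 flags P=1 W=1 U=1 S=0
  [2] read 0x43 idx=2: raw=0x46007 flags P=1 W=1 U=1 S=0
  ⇒ phys 0x4669A  [3 reads]
#2 VA=0x343E00D4F (r,kernel):
  [0] read 0x39 idx=13: raw=0x47007 flags P=1 W=1 U=1 S=0
  [1] read 0x47 idx=31: raw=0x49087 flags P=1 W=1 U=1 S=1
  ⇒ phys 0x49D4F (huge @L1)  [2 reads]
#3 VA=0x3C3601D4F (r,user):
  [0] read 0x39 idx=15: raw=0x4A007 flags P=1 W=1 U=1 S=0
  [1] read 0x4A idx=27: raw=0x4C007 flags P=1 W=1 U=1 S=0
  [2] read 0x4C idx=1: raw=0x4F007 flags P=1 W=1 U=1 S=0
  ⇒ phys 0x4FD4F  [3 reads]

Access #1 PA: 0x4669A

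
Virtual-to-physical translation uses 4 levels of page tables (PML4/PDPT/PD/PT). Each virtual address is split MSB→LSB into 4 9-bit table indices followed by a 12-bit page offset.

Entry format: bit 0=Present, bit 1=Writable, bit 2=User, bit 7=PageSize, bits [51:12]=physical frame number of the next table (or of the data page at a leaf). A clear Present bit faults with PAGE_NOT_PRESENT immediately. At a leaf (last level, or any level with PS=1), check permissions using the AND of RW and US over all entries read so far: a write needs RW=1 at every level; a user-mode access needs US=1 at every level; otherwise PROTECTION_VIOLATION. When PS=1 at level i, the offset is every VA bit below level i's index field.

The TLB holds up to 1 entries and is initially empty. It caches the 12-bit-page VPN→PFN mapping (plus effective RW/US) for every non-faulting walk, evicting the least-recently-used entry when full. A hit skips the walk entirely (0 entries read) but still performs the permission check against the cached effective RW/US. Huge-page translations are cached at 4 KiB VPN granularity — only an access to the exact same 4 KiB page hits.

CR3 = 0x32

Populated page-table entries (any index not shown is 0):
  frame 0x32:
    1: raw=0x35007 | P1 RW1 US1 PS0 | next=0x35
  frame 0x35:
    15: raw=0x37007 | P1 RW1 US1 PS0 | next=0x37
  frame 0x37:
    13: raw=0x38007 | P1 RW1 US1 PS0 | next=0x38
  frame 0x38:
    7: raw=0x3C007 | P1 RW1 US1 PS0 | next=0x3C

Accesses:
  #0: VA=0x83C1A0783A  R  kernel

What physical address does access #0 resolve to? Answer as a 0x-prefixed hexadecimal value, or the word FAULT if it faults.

Walk each access:
#0 VA=0x83C1A0783A (r,kernel):
  L0 @0x32[1] → 0x35007  P=1,RW=1,US=1,PS=0
  L1 @0x35[15] → 0x37007  P=1,RW=1,US=1,PS=0
  L2 @0x37[13] → 0x38007  P=1,RW=1,US=1,PS=0
  L3 @0x38[7] → 0x3C007  P=1,RW=1,US=1,PS=0
  ⇒ phys 0x3C83A  [4 reads]

Access #0 PA: 0x3C83A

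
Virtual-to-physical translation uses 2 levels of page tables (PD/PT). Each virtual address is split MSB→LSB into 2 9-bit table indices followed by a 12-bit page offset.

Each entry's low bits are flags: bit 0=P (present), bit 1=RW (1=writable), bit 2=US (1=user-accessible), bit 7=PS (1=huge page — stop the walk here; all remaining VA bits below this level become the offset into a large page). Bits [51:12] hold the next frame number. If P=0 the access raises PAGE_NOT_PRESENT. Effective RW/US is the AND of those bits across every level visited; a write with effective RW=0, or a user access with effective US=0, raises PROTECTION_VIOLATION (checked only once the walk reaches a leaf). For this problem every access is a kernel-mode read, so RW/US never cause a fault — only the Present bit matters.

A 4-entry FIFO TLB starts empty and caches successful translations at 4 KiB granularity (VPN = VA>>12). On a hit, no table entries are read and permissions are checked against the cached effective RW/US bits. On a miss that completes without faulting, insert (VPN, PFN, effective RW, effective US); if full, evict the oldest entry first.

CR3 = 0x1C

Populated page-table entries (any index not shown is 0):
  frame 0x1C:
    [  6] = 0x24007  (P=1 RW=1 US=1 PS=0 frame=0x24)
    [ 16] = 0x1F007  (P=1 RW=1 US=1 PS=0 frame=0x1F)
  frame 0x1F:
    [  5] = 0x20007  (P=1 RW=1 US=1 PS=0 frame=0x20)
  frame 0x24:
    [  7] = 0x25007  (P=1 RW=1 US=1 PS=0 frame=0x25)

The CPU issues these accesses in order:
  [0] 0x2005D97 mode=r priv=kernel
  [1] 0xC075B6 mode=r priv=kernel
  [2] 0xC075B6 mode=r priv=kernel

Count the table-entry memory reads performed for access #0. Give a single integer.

Walk each access:
#0 VA=0x2005D97 (r,kernel):
  [0] read 0x1C idx=16: raw=0x1F007 flags P=1 W=1 U=1 S=0
  [1] read 0x1F idx=5: raw=0x20007 flags P=1 W=1 U=1 S=0
  → PA=0x20D97  (2 entries read)
#1 VA=0xC075B6 (r,kernel):
  [0] read 0x1C idx=6: raw=0x24007 flags P=1 W=1 U=1 S=0
  [1] read 0x24 idx=7: raw=0x25007 flags P=1 W=1 U=1 S=0
  → PA=0x255B6  (2 entries read)
#2 VA=0xC075B6 (r,kernel):
  TLB hit vpn=0xC07 → PA=0x255B6

Entries read for #0: 2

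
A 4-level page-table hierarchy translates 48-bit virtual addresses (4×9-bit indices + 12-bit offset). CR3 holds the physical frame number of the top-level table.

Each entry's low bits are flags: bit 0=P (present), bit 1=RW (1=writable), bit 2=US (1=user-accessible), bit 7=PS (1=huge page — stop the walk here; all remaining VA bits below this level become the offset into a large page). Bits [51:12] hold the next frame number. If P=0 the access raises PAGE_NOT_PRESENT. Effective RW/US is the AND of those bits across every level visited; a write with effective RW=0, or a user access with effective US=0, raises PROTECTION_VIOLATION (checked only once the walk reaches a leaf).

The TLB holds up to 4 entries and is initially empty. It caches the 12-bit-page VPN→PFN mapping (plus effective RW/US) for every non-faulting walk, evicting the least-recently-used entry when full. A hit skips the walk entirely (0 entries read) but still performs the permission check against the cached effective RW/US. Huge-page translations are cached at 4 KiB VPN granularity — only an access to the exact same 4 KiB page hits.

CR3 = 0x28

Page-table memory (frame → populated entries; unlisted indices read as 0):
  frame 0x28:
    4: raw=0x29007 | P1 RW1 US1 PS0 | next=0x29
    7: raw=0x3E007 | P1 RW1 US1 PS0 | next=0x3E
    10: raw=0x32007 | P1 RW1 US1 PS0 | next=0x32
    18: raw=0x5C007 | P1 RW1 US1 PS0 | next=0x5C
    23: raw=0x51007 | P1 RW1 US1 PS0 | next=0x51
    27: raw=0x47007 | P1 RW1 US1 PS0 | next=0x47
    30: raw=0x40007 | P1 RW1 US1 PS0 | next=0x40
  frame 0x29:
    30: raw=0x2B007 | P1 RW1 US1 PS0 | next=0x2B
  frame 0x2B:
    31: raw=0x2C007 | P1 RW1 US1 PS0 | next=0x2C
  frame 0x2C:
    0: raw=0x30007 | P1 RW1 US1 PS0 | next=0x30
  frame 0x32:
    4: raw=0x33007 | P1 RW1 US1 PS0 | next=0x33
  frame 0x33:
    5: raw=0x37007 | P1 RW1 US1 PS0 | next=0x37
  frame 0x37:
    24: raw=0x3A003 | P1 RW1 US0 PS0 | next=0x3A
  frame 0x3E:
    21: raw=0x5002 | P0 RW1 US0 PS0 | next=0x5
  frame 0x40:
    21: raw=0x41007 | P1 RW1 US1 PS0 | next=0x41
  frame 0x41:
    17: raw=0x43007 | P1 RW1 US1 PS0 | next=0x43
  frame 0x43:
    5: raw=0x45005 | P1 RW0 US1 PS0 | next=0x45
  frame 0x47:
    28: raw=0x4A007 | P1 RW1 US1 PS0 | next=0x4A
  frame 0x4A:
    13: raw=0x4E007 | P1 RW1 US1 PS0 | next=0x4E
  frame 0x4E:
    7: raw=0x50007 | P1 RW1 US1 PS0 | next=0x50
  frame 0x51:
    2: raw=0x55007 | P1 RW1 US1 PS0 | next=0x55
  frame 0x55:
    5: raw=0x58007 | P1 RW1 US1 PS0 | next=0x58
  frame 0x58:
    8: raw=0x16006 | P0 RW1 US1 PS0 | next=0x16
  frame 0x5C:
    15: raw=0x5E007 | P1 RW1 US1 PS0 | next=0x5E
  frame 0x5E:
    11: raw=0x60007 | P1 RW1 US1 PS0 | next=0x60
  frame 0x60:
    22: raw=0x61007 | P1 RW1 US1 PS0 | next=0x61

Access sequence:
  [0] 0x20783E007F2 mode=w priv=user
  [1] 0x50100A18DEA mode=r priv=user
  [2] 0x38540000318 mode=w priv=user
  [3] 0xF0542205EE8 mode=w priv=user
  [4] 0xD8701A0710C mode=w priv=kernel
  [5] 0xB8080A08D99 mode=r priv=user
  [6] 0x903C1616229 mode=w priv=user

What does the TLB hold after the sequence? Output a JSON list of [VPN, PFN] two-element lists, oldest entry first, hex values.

Trace:
#0 VA=0x20783E007F2 (w,user):
  [0] read 0x28 idx=4: raw=0x29007 flags P=1 W=1 U=1 S=0
  [1] read 0x29 idx=30: raw=0x2B007 flags P=1 W=1 U=1 S=0
  [2] read 0x2B idx=31: raw=0x2C007 flags P=1 W=1 U=1 S=0
  [3] read 0x2C idx=0: raw=0x30007 flags P=1 W=1 U=1 S=0
  → PA=0x307F2  (4 entries read)
#1 VA=0x50100A18DEA (r,user):
  [0] read 0x28 idx=10: raw=0x32007 flags P=1 W=1 U=1 S=0
  [1] read 0x32 idx=4: raw=0x33007 flags P=1 W=1 U=1 S=0
  [2] read 0x33 idx=5: raw=0x37007 flags P=1 W=1 U=1 S=0
  [3] read 0x37 idx=24: raw=0x3A003 flags P=1 W=1 U=0 S=0
  ✗ PROTECTION_VIOLATION  [4 reads]
#2 VA=0x38540000318 (w,user):
  [0] read 0x28 idx=7: raw=0x3E007 flags P=1 W=1 U=1 S=0
  [1] read 0x3E idx=21: raw=0x5002 flags P=0 W=1 U=0 S=0
  ✗ PAGE_NOT_PRESENT  [2 reads]
#3 VA=0xF0542205EE8 (w,user):
  [0] read 0x28 idx=30: raw=0x40007 flags P=1 W=1 U=1 S=0
  [1] read 0x40 idx=21: raw=0x41007 flags P=1 W=1 U=1 S=0
  [2] read 0x41 idx=17: raw=0x43007 flags P=1 W=1 U=1 S=0
  [3] read 0x43 idx=5: raw=0x45005 flags P=1 W=0 U=1 S=0
  ✗ PROTECTION_VIOLATION  [4 reads]
#4 VA=0xD8701A0710C (w,kernel):
  [0] read 0x28 idx=27: raw=0x47007 flags P=1 W=1 U=1 S=0
  [1] read 0x47 idx=28: raw=0x4A007 flags P=1 W=1 U=1 S=0
  [2] read 0x4A idx=13: raw=0x4E007 flags P=1 W=1 U=1 S=0
  [3] read 0x4E idx=7: raw=0x50007 flags P=1 W=1 U=1 S=0
  → PA=0x5010C  (4 entries read)
#5 VA=0xB8080A08D99 (r,user):
  [0] read 0x28 idx=23: raw=0x51007 flags P=1 W=1 U=1 S=0
  [1] read 0x51 idx=2: raw=0x55007 flags P=1 W=1 U=1 S=0
  [2] read 0x55 idx=5: raw=0x58007 flags P=1 W=1 U=1 S=0
  [3] read 0x58 idx=8: raw=0x16006 flags P=0 W=1 U=1 S=0
  ✗ PAGE_NOT_PRESENT  [4 reads]
#6 VA=0x903C1616229 (w,user):
  [0] read 0x28 idx=18: raw=0x5C007 flags P=1 W=1 U=1 S=0
  [1] read 0x5C idx=15: raw=0x5E007 flags P=1 W=1 U=1 S=0
  [2] read 0x5E idx=11: raw=0x60007 flags P=1 W=1 U=1 S=0
  [3] read 0x60 idx=22: raw=0x61007 flags P=1 W=1 U=1 S=0
  → PA=0x61229  (4 entries read)

TLB: [["0x20783E00", "0x30"], ["0xD8701A07", "0x50"], ["0x903C1616", "0x61"]]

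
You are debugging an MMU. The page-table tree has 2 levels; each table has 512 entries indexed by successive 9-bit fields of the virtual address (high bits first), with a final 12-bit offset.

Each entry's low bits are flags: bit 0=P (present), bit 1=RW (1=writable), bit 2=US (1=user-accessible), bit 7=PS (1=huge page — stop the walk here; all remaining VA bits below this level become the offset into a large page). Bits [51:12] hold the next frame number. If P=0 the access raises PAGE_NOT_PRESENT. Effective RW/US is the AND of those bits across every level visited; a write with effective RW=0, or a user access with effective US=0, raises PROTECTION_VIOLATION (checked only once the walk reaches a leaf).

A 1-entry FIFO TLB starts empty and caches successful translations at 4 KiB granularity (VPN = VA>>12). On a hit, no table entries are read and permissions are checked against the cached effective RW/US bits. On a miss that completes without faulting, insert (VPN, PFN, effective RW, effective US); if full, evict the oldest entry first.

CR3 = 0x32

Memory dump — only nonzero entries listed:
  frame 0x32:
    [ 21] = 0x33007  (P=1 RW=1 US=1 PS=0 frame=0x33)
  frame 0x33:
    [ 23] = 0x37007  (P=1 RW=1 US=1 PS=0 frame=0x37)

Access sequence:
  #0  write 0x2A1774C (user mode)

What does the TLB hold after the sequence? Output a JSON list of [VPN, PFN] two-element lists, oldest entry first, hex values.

Trace:
#0 VA=0x2A1774C (w,user):
  L0 @0x32[21] → 0x33007  P=1,RW=1,US=1,PS=0
  L1 @0x33[23] → 0x37007  P=1,RW=1,US=1,PS=0
  → PA=0x3774C  (2 entries read)

TLB: [["0x2A17", "0x37"]]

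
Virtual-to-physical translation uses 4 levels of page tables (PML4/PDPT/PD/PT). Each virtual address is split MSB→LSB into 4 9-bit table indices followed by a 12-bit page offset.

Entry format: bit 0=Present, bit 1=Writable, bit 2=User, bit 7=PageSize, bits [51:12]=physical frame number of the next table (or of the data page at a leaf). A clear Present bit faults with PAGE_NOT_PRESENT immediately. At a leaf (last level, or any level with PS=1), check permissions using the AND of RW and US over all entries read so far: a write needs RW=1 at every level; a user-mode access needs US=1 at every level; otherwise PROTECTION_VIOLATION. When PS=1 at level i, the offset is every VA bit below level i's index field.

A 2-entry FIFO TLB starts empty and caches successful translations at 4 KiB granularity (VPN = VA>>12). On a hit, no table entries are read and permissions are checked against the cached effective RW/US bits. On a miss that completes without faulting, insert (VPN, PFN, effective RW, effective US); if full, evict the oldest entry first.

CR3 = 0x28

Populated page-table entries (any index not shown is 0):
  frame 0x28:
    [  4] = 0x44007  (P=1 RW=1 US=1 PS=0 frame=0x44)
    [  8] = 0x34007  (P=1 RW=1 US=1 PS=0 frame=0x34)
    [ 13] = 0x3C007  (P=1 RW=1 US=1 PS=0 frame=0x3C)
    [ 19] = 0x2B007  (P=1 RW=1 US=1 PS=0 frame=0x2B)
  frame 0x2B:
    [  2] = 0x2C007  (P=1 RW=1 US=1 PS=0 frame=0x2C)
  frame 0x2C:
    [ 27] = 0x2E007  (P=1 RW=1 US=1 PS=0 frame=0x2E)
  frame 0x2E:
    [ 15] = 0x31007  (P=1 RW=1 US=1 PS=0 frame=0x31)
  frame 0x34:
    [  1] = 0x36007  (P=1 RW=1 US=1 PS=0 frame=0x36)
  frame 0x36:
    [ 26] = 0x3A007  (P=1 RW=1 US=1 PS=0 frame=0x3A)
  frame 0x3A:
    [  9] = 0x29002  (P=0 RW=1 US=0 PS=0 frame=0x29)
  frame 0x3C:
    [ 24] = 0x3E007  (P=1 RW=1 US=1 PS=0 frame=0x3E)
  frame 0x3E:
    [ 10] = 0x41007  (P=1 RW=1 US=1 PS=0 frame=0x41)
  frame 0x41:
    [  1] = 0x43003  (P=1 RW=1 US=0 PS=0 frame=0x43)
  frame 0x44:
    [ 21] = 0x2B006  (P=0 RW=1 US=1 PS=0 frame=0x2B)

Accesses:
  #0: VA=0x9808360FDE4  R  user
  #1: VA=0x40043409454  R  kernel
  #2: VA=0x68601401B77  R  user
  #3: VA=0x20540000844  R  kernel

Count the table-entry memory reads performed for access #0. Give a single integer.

Per-access translation:
#0 VA=0x9808360FDE4 (r,user):
  [0] read 0x28 idx=19: raw=0x2B007 flags P=1 W=1 U=1 S=0
  [1] read 0x2B idx=2: raw=0x2C007 flags P=1 W=1 U=1 S=0
  [2] read 0x2C idx=27: raw=0x2E007 flags P=1 W=1 U=1 S=0
  [3] read 0x2E idx=15: raw=0x31007 flags P=1 W=1 U=1 S=0
  ✓ 0x31DE4  — 4 lookups
#1 VA=0x40043409454 (r,kernel):
  [0] read 0x28 idx=8: raw=0x34007 flags P=1 W=1 U=1 S=0
  [1] read 0x34 idx=1: raw=0x36007 flags P=1 W=1 U=1 S=0
  [2] read 0x36 idx=26: raw=0x3A007 flags P=1 W=1 U=1 S=0
  [3] read 0x3A idx=9: raw=0x29002 flags P=0 W=1 U=0 S=0
  ⇒ fault: PAGE_NOT_PRESENT  — 4 lookups
#2 VA=0x68601401B77 (r,user):
  [0] read 0x28 idx=13: raw=0x3C007 flags P=1 W=1 U=1 S=0
  [1] read 0x3C idx=24: raw=0x3E007 flags P=1 W=1 U=1 S=0
  [2] read 0x3E idx=10: raw=0x41007 flags P=1 W=1 U=1 S=0
  [3] read 0x41 idx=1: raw=0x43003 flags P=1 W=1 U=0 S=0
  ⇒ fault: PROTECTION_VIOLATION  — 4 lookups
#3 VA=0x20540000844 (r,kernel):
  [0] read 0x28 idx=4: raw=0x44007 flags P=1 W=1 U=1 S=0
  [1] read 0x44 idx=21: raw=0x2B006 flags P=0 W=1 U=1 S=0
  ⇒ fault: PAGE_NOT_PRESENT  — 2 lookups

Entries read for #0: 4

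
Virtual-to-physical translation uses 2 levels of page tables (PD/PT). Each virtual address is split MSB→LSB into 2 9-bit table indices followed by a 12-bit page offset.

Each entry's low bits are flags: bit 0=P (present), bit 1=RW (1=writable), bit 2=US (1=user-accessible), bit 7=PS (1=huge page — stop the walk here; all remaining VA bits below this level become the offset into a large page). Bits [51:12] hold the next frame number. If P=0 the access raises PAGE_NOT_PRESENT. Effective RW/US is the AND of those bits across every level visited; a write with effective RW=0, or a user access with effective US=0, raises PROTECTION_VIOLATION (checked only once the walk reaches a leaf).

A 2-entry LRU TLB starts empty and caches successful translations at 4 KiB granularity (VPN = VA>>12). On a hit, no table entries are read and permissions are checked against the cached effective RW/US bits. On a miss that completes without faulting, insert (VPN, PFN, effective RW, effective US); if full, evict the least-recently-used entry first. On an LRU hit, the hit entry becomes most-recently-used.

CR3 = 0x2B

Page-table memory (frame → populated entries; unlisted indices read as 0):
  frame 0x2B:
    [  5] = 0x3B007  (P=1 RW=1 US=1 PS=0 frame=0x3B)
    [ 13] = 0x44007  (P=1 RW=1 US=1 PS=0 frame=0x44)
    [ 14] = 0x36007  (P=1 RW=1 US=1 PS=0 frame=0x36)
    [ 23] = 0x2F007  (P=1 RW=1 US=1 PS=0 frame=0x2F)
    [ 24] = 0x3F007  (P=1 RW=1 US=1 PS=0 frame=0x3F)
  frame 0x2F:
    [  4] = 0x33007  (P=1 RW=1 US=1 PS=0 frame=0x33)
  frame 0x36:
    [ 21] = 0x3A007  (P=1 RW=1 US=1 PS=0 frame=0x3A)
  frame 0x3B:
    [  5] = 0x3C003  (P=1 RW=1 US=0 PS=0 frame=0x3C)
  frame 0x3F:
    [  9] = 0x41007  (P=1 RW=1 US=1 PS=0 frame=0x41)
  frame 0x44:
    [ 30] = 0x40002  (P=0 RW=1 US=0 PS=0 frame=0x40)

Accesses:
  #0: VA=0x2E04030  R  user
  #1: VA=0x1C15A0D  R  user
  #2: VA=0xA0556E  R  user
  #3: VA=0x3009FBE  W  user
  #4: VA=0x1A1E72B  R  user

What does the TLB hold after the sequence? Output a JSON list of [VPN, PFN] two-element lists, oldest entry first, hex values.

Per-access translation:
#0 VA=0x2E04030 (r,user):
  L0: frame=0x2B idx=23 entry=0x2F007 [P=1 RW=1 US=1 PS=0]
  L1: frame=0x2F idx=4 entry=0x33007 [P=1 RW=1 US=1 PS=0]
  ⇒ phys 0x33030  [2 reads]
#1 VA=0x1C15A0D (r,user):
  L0: frame=0x2B idx=14 entry=0x36007 [P=1 RW=1 US=1 PS=0]
  L1: frame=0x36 idx=21 entry=0x3A007 [P=1 RW=1 US=1 PS=0]
  ⇒ phys 0x3AA0D  [2 reads]
#2 VA=0xA0556E (r,user):
  L0: frame=0x2B idx=5 entry=0x3B007 [P=1 RW=1 US=1 PS=0]
  L1: frame=0x3B idx=5 entry=0x3C003 [P=1 RW=1 US=0 PS=0]
  → PROTECTION_VIOLATION  (2 entries read)
#3 VA=0x3009FBE (w,user):
  L0: frame=0x2B idx=24 entry=0x3F007 [P=1 RW=1 US=1 PS=0]
  L1: frame=0x3F idx=9 entry=0x41007 [P=1 RW=1 US=1 PS=0]
  ⇒ phys 0x41FBE  [2 reads]
#4 VA=0x1A1E72B (r,user):
  L0: frame=0x2B idx=13 entry=0x44007 [P=1 RW=1 US=1 PS=0]
  L1: frame=0x44 idx=30 entry=0x40002 [P=0 RW=1 US=0 PS=0]
  → PAGE_NOT_PRESENT  (2 entries read)

TLB: [["0x1C15", "0x3A"], ["0x3009", "0x41"]]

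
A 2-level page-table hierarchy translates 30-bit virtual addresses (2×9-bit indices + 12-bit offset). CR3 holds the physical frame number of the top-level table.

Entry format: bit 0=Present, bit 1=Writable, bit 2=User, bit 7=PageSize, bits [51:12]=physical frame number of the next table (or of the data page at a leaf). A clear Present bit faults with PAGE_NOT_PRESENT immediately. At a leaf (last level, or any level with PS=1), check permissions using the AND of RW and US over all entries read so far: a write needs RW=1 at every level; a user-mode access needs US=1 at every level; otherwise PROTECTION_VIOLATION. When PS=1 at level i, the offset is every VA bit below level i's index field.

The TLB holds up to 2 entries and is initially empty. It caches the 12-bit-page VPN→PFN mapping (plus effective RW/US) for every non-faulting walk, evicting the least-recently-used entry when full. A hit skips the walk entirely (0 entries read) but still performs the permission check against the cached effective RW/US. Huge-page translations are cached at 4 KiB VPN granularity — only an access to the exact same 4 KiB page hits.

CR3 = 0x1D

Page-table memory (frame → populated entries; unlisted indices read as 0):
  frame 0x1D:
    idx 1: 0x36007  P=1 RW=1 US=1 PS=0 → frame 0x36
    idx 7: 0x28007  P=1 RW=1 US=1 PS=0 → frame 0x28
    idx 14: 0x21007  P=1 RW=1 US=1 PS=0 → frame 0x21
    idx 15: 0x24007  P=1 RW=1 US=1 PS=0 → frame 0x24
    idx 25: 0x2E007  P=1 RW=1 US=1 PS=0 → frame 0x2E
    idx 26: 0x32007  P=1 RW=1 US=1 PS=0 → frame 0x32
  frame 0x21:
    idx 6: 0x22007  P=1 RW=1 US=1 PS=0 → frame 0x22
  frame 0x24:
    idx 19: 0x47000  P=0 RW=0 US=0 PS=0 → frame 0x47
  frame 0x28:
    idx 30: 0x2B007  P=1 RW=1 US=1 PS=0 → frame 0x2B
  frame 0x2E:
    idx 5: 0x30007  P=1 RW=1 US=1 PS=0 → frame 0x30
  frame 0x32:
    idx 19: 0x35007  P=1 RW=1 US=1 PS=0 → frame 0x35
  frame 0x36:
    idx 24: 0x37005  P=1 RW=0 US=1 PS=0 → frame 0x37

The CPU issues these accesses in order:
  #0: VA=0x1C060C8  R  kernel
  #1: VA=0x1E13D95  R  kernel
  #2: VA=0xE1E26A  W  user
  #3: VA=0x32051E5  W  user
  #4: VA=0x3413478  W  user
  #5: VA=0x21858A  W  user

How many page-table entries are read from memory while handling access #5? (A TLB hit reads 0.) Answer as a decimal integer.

Walk each access:
#0 VA=0x1C060C8 (r,kernel):
  L0: frame=0x1D idx=14 entry=0x21007 [P=1 RW=1 US=1 PS=0]
  L1: frame=0x21 idx=6 entry=0x22007 [P=1 RW=1 US=1 PS=0]
  → PA=0x220C8  (2 entries read)
#1 VA=0x1E13D95 (r,kernel):
  L0: frame=0x1D idx=15 entry=0x24007 [P=1 RW=1 US=1 PS=0]
  L1: frame=0x24 idx=19 entry=0x47000 [P=0 RW=0 US=0 PS=0]
  → PAGE_NOT_PRESENT  (2 entries read)
#2 VA=0xE1E26A (w,user):
  L0: frame=0x1D idx=7 entry=0x28007 [P=1 RW=1 US=1 PS=0]
  L1: frame=0x28 idx=30 entry=0x2B007 [P=1 RW=1 US=1 PS=0]
  → PA=0x2B26A  (2 entries read)
#3 VA=0x32051E5 (w,user):
  L0: frame=0x1D idx=25 entry=0x2E007 [P=1 RW=1 US=1 PS=0]
  L1: frame=0x2E idx=5 entry=0x30007 [P=1 RW=1 US=1 PS=0]
  → PA=0x301E5  (2 entries read)
#4 VA=0x3413478 (w,user):
  L0: frame=0x1D idx=26 entry=0x32007 [P=1 RW=1 US=1 PS=0]
  L1: frame=0x32 idx=19 entry=0x35007 [P=1 RW=1 US=1 PS=0]
  → PA=0x35478  (2 entries read)
#5 VA=0x21858A (w,user):
  L0: frame=0x1D idx=1 entry=0x36007 [P=1 RW=1 US=1 PS=0]
  L1: frame=0x36 idx=24 entry=0x37005 [P=1 RW=0 US=1 PS=0]
  → PROTECTION_VIOLATION  (2 entries read)

Entries read for #5: 2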